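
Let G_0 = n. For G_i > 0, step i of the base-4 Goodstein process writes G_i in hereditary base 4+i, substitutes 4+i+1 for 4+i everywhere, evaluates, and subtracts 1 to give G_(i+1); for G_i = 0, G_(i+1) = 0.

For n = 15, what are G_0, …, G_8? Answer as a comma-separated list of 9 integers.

G_0=15  [base 4] 3·4 + 3  →[4↦5]→  3·5 + 3 = 18  −1 ⇒ G_1=17
G_1=17  [base 5] 3·5 + 2  →[5↦6]→  3·6 + 2 = 20  −1 ⇒ G_2=19
G_2=19  [base 6] 3·6 + 1  →[6↦7]→  3·7 + 1 = 22  −1 ⇒ G_3=21
G_3=21  [base 7] 3·7  →[7↦8]→  3·8 = 24  −1 ⇒ G_4=23
G_4=23  [base 8] 2·8 + 7  →[8↦9]→  2·9 + 7 = 25  −1 ⇒ G_5=24
G_5=24  [base 9] 2·9 + 6  →[9↦10]→  2·10 + 6 = 26  −1 ⇒ G_6=25
G_6=25  [base 10] 2·10 + 5  →[10↦11]→  2·11 + 5 = 27  −1 ⇒ G_7=26
G_7=26  [base 11] 2·11 + 4  →[11↦12]→  2·12 + 4 = 28  −1 ⇒ G_8=27

15, 17, 19, 21, 23, 24, 25, 26, 27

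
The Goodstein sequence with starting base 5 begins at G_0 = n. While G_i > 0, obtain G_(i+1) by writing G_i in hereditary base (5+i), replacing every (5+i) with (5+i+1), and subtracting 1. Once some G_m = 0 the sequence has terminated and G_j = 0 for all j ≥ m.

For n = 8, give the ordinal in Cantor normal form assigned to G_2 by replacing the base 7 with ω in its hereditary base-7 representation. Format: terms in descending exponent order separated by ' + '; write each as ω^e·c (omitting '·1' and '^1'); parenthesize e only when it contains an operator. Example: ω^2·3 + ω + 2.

ω + 1

G_0 = 8. HB_5(8) = 5 + 3. Bump = 9. G_1 = 8.
G_1 = 8. HB_6(8) = 6 + 2. Bump = 9. G_2 = 8.
G_2 = 8. HB_7(8) = 7 + 1. Bump = 9. G_3 = 8.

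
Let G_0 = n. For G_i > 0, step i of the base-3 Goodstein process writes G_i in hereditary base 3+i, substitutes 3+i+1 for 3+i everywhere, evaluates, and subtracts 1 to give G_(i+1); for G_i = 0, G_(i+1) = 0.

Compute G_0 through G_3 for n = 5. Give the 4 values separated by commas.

5, 5, 5, 5

step 0: 5 = 3 + 2; sub 4 for 3: 4 + 2; = 6; G_1 = 6−1 = 5
step 1: 5 = 4 + 1; sub 5 for 4: 5 + 1; = 6; G_2 = 6−1 = 5
step 2: 5 = 5; sub 6 for 5: 6; = 6; G_3 = 6−1 = 5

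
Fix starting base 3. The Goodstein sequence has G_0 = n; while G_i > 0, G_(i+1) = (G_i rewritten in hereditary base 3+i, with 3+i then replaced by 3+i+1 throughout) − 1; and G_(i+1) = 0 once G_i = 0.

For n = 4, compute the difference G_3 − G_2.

step 0: 4 = 3 + 1; sub 4 for 3: 4 + 1; = 5; G_1 = 5−1 = 4
step 1: 4 = 4; sub 5 for 4: 5; = 5; G_2 = 5−1 = 4
step 2: 4 = 4; sub 6 for 5: 4; = 4; G_3 = 4−1 = 3

-1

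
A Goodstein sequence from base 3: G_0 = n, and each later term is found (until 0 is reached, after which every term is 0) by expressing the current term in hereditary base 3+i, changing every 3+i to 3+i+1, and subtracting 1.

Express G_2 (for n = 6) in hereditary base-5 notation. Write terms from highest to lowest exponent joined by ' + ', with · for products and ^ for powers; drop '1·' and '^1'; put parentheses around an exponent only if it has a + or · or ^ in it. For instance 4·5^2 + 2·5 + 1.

5 + 2

step 0: 6 = 2·3; sub 4 for 3: 2·4; = 8; G_1 = 8−1 = 7
step 1: 7 = 4 + 3; sub 5 for 4: 5 + 3; = 8; G_2 = 8−1 = 7
step 2: 7 = 5 + 2; sub 6 for 5: 6 + 2; = 8; G_3 = 8−1 = 7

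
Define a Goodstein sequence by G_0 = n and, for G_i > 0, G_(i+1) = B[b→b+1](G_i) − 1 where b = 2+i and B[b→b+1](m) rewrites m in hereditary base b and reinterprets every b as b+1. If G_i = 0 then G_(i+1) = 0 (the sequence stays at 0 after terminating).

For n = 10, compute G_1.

base 2: 10 = 2^(2 + 1) + 2; at 3: 3^(3 + 1) + 3 = 84; next = 83
base 3: 83 = 3^(3 + 1) + 2; at 4: 4^(4 + 1) + 2 = 1026; next = 1025

83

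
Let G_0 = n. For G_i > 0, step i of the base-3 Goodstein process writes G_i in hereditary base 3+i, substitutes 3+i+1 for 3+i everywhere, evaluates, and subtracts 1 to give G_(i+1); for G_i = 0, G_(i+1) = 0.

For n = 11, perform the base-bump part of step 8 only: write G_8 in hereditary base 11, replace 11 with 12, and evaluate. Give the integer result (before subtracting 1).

60

[0] 11 ≡ 3^2 + 2 (base 3). Lift 4: 18. −1: 17.
[1] 17 ≡ 4^2 + 1 (base 4). Lift 5: 26. −1: 25.
[2] 25 ≡ 5^2 (base 5). Lift 6: 36. −1: 35.
[3] 35 ≡ 5·6 + 5 (base 6). Lift 7: 40. −1: 39.
[4] 39 ≡ 5·7 + 4 (base 7). Lift 8: 44. −1: 43.
[5] 43 ≡ 5·8 + 3 (base 8). Lift 9: 48. −1: 47.
[6] 47 ≡ 5·9 + 2 (base 9). Lift 10: 52. −1: 51.
[7] 51 ≡ 5·10 + 1 (base 10). Lift 11: 56. −1: 55.
[8] 55 ≡ 5·11 (base 11). Lift 12: 60. −1: 59.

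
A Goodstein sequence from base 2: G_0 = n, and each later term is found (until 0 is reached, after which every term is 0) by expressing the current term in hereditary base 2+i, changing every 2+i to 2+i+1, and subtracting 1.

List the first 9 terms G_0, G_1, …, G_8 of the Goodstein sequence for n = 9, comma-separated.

9, 81, 1023, 9842, 140743, 2471826, 50333399, 1162263921, 30000003325

[0] 9 ≡ 2^(2 + 1) + 1 (base 2). Lift 3: 82. −1: 81.
[1] 81 ≡ 3^(3 + 1) (base 3). Lift 4: 1024. −1: 1023.
[2] 1023 ≡ 3·4^4 + 3·4^3 + 3·4^2 + 3·4 + 3 (base 4). Lift 5: 9843. −1: 9842.
[3] 9842 ≡ 3·5^5 + 3·5^3 + 3·5^2 + 3·5 + 2 (base 5). Lift 6: 140744. −1: 140743.
[4] 140743 ≡ 3·6^6 + 3·6^3 + 3·6^2 + 3·6 + 1 (base 6). Lift 7: 2471827. −1: 2471826.
[5] 2471826 ≡ 3·7^7 + 3·7^3 + 3·7^2 + 3·7 (base 7). Lift 8: 50333400. −1: 50333399.
[6] 50333399 ≡ 3·8^8 + 3·8^3 + 3·8^2 + 2·8 + 7 (base 8). Lift 9: 1162263922. −1: 1162263921.
[7] 1162263921 ≡ 3·9^9 + 3·9^3 + 3·9^2 + 2·9 + 6 (base 9). Lift 10: 30000003326. −1: 30000003325.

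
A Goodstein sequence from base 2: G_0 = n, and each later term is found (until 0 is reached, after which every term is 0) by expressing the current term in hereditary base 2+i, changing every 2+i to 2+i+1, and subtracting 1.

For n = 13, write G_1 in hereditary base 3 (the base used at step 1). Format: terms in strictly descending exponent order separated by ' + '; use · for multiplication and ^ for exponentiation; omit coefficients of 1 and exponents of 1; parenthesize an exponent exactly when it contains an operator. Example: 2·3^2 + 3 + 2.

G_0 = 13. HB_2(13) = 2^(2 + 1) + 2^2 + 1. Bump = 109. G_1 = 108.
G_1 = 108. HB_3(108) = 3^(3 + 1) + 3^3. Bump = 1280. G_2 = 1279.

3^(3 + 1) + 3^3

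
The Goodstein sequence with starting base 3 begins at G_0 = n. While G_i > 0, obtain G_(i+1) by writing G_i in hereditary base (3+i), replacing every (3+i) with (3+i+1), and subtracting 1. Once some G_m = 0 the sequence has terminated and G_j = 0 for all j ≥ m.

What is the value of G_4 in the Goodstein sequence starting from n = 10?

30

i=0: 10 = 3^2 + 1 (b=3); 3→4: 4^2 + 1 = 17; 17−1 = 16
i=1: 16 = 4^2 (b=4); 4→5: 5^2 = 25; 25−1 = 24
i=2: 24 = 4·5 + 4 (b=5); 5→6: 4·6 + 4 = 28; 28−1 = 27
i=3: 27 = 4·6 + 3 (b=6); 6→7: 4·7 + 3 = 31; 31−1 = 30
i=4: 30 = 4·7 + 2 (b=7); 7→8: 4·8 + 2 = 34; 34−1 = 33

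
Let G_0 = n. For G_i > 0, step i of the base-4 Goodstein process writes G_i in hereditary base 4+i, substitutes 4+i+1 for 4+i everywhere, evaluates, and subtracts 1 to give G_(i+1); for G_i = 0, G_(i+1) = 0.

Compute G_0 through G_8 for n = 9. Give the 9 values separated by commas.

9 —HB4→ 2·4 + 1 —bump→ 2·5 + 1 = 11 —(−1)→ 10
10 —HB5→ 2·5 —bump→ 2·6 = 12 —(−1)→ 11
11 —HB6→ 6 + 5 —bump→ 7 + 5 = 12 —(−1)→ 11
11 —HB7→ 7 + 4 —bump→ 8 + 4 = 12 —(−1)→ 11
11 —HB8→ 8 + 3 —bump→ 9 + 3 = 12 —(−1)→ 11
11 —HB9→ 9 + 2 —bump→ 10 + 2 = 12 —(−1)→ 11
11 —HB10→ 10 + 1 —bump→ 11 + 1 = 12 —(−1)→ 11
11 —HB11→ 11 —bump→ 12 = 12 —(−1)→ 11

9, 10, 11, 11, 11, 11, 11, 11, 11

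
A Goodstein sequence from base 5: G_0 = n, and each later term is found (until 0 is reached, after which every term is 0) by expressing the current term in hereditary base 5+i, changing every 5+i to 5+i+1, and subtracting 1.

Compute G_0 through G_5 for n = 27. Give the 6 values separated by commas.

step 0: 27 = 5^2 + 2; sub 6 for 5: 6^2 + 2; = 38; G_1 = 38−1 = 37
step 1: 37 = 6^2 + 1; sub 7 for 6: 7^2 + 1; = 50; G_2 = 50−1 = 49
step 2: 49 = 7^2; sub 8 for 7: 8^2; = 64; G_3 = 64−1 = 63
step 3: 63 = 7·8 + 7; sub 9 for 8: 7·9 + 7; = 70; G_4 = 70−1 = 69
step 4: 69 = 7·9 + 6; sub 10 for 9: 7·10 + 6; = 76; G_5 = 76−1 = 75

27, 37, 49, 63, 69, 75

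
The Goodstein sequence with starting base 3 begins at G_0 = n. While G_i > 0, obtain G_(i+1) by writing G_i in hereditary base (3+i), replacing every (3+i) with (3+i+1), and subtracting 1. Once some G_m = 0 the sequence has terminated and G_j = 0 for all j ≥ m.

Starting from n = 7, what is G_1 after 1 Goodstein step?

8

base 3: 7 = 2·3 + 1; at 4: 2·4 + 1 = 9; next = 8
base 4: 8 = 2·4; at 5: 2·5 = 10; next = 9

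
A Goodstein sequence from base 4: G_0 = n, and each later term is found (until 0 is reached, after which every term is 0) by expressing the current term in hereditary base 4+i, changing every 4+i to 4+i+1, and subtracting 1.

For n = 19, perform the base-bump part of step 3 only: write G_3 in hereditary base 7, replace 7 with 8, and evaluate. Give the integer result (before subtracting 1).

64

base 4: 19 = 4^2 + 3; at 5: 5^2 + 3 = 28; next = 27
base 5: 27 = 5^2 + 2; at 6: 6^2 + 2 = 38; next = 37
base 6: 37 = 6^2 + 1; at 7: 7^2 + 1 = 50; next = 49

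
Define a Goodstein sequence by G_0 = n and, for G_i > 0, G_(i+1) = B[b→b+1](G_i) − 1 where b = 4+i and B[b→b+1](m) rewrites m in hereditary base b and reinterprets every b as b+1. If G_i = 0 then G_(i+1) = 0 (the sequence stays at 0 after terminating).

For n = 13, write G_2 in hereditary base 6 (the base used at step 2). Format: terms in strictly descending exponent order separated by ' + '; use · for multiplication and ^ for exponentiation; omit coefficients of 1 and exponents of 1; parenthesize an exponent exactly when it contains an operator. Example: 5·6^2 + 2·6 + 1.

(0) 13|_4 = 3·4 + 1 ↦ 3·5 + 1|_5 = 16 ⇒ 15
(1) 15|_5 = 3·5 ↦ 3·6|_6 = 18 ⇒ 17

2·6 + 5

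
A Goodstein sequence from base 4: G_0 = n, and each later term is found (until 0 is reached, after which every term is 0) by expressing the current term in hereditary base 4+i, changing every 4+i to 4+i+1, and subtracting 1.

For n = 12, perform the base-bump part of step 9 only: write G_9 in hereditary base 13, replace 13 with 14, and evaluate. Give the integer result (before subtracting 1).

20

(0) 12|_4 = 3·4 ↦ 3·5|_5 = 15 ⇒ 14
(1) 14|_5 = 2·5 + 4 ↦ 2·6 + 4|_6 = 16 ⇒ 15
(2) 15|_6 = 2·6 + 3 ↦ 2·7 + 3|_7 = 17 ⇒ 16
(3) 16|_7 = 2·7 + 2 ↦ 2·8 + 2|_8 = 18 ⇒ 17
(4) 17|_8 = 2·8 + 1 ↦ 2·9 + 1|_9 = 19 ⇒ 18
(5) 18|_9 = 2·9 ↦ 2·10|_10 = 20 ⇒ 19
(6) 19|_10 = 10 + 9 ↦ 11 + 9|_11 = 20 ⇒ 19
(7) 19|_11 = 11 + 8 ↦ 12 + 8|_12 = 20 ⇒ 19
(8) 19|_12 = 12 + 7 ↦ 13 + 7|_13 = 20 ⇒ 19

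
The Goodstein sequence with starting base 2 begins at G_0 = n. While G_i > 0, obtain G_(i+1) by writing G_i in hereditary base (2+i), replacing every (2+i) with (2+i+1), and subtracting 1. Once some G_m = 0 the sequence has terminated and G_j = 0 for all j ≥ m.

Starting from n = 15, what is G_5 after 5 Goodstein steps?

i=0: 15 = 2^(2 + 1) + 2^2 + 2 + 1 (b=2); 2→3: 3^(3 + 1) + 3^3 + 3 + 1 = 112; 112−1 = 111
i=1: 111 = 3^(3 + 1) + 3^3 + 3 (b=3); 3→4: 4^(4 + 1) + 4^4 + 4 = 1284; 1284−1 = 1283
i=2: 1283 = 4^(4 + 1) + 4^4 + 3 (b=4); 4→5: 5^(5 + 1) + 5^5 + 3 = 18753; 18753−1 = 18752
i=3: 18752 = 5^(5 + 1) + 5^5 + 2 (b=5); 5→6: 6^(6 + 1) + 6^6 + 2 = 326594; 326594−1 = 326593
i=4: 326593 = 6^(6 + 1) + 6^6 + 1 (b=6); 6→7: 7^(7 + 1) + 7^7 + 1 = 6588345; 6588345−1 = 6588344
i=5: 6588344 = 7^(7 + 1) + 7^7 (b=7); 7→8: 8^(8 + 1) + 8^8 = 150994944; 150994944−1 = 150994943

6588344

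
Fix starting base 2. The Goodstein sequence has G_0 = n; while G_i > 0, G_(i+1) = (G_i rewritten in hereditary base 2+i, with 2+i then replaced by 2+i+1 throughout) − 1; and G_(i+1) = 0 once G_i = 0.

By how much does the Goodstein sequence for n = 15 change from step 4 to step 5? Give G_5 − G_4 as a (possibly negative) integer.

6261751

i=0: 15 = 2^(2 + 1) + 2^2 + 2 + 1 (b=2); 2→3: 3^(3 + 1) + 3^3 + 3 + 1 = 112; 112−1 = 111
i=1: 111 = 3^(3 + 1) + 3^3 + 3 (b=3); 3→4: 4^(4 + 1) + 4^4 + 4 = 1284; 1284−1 = 1283
i=2: 1283 = 4^(4 + 1) + 4^4 + 3 (b=4); 4→5: 5^(5 + 1) + 5^5 + 3 = 18753; 18753−1 = 18752
i=3: 18752 = 5^(5 + 1) + 5^5 + 2 (b=5); 5→6: 6^(6 + 1) + 6^6 + 2 = 326594; 326594−1 = 326593
i=4: 326593 = 6^(6 + 1) + 6^6 + 1 (b=6); 6→7: 7^(7 + 1) + 7^7 + 1 = 6588345; 6588345−1 = 6588344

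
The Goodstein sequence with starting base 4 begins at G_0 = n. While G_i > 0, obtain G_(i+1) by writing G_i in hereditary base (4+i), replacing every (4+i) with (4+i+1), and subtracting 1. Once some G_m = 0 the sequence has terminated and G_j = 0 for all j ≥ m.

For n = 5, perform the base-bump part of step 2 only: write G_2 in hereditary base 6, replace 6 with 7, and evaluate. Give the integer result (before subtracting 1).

G_0=5  [base 4] 4 + 1  →[4↦5]→  5 + 1 = 6  −1 ⇒ G_1=5
G_1=5  [base 5] 5  →[5↦6]→  6 = 6  −1 ⇒ G_2=5
G_2=5  [base 6] 5  →[6↦7]→  5 = 5  −1 ⇒ G_3=4

5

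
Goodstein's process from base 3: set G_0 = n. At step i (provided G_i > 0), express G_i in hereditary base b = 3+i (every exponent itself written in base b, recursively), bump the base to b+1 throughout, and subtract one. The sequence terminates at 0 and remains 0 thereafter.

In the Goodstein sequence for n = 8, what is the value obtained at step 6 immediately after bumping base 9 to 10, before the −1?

12

i=0: 8 = 2·3 + 2 (b=3); 3→4: 2·4 + 2 = 10; 10−1 = 9
i=1: 9 = 2·4 + 1 (b=4); 4→5: 2·5 + 1 = 11; 11−1 = 10
i=2: 10 = 2·5 (b=5); 5→6: 2·6 = 12; 12−1 = 11
i=3: 11 = 6 + 5 (b=6); 6→7: 7 + 5 = 12; 12−1 = 11
i=4: 11 = 7 + 4 (b=7); 7→8: 8 + 4 = 12; 12−1 = 11
i=5: 11 = 8 + 3 (b=8); 8→9: 9 + 3 = 12; 12−1 = 11
i=6: 11 = 9 + 2 (b=9); 9→10: 10 + 2 = 12; 12−1 = 11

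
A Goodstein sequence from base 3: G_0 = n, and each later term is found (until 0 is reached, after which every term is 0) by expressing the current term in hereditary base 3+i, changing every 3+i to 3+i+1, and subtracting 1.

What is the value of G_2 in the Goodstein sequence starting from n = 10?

[0] 10 ≡ 3^2 + 1 (base 3). Lift 4: 17. −1: 16.
[1] 16 ≡ 4^2 (base 4). Lift 5: 25. −1: 24.
[2] 24 ≡ 4·5 + 4 (base 5). Lift 6: 28. −1: 27.

24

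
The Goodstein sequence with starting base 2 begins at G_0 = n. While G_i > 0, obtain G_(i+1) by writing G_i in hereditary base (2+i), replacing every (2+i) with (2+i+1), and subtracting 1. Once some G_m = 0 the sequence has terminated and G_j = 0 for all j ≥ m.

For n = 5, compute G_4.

base 2: 5 = 2^2 + 1; at 3: 3^3 + 1 = 28; next = 27
base 3: 27 = 3^3; at 4: 4^4 = 256; next = 255
base 4: 255 = 3·4^3 + 3·4^2 + 3·4 + 3; at 5: 3·5^3 + 3·5^2 + 3·5 + 3 = 468; next = 467
base 5: 467 = 3·5^3 + 3·5^2 + 3·5 + 2; at 6: 3·6^3 + 3·6^2 + 3·6 + 2 = 776; next = 775

775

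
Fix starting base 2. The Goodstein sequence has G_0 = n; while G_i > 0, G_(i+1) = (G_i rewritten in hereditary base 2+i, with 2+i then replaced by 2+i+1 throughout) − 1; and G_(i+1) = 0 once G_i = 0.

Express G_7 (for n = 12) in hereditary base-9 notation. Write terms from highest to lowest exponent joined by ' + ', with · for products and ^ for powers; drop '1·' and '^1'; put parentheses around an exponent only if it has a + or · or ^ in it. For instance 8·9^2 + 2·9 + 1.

9^(9 + 1) + 2·9^2 + 9 + 2

base 2: 12 = 2^(2 + 1) + 2^2; at 3: 3^(3 + 1) + 3^3 = 108; next = 107
base 3: 107 = 3^(3 + 1) + 2·3^2 + 2·3 + 2; at 4: 4^(4 + 1) + 2·4^2 + 2·4 + 2 = 1066; next = 1065
base 4: 1065 = 4^(4 + 1) + 2·4^2 + 2·4 + 1; at 5: 5^(5 + 1) + 2·5^2 + 2·5 + 1 = 15686; next = 15685
base 5: 15685 = 5^(5 + 1) + 2·5^2 + 2·5; at 6: 6^(6 + 1) + 2·6^2 + 2·6 = 280020; next = 280019
base 6: 280019 = 6^(6 + 1) + 2·6^2 + 6 + 5; at 7: 7^(7 + 1) + 2·7^2 + 7 + 5 = 5764911; next = 5764910
base 7: 5764910 = 7^(7 + 1) + 2·7^2 + 7 + 4; at 8: 8^(8 + 1) + 2·8^2 + 8 + 4 = 134217868; next = 134217867
base 8: 134217867 = 8^(8 + 1) + 2·8^2 + 8 + 3; at 9: 9^(9 + 1) + 2·9^2 + 9 + 3 = 3486784575; next = 3486784574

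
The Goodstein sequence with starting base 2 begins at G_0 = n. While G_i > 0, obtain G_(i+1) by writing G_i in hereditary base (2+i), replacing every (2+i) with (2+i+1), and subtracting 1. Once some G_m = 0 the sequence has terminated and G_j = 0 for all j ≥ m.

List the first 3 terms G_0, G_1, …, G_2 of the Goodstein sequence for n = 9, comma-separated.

9 —HB2→ 2^(2 + 1) + 1 —bump→ 3^(3 + 1) + 1 = 82 —(−1)→ 81
81 —HB3→ 3^(3 + 1) —bump→ 4^(4 + 1) = 1024 —(−1)→ 1023

9, 81, 1023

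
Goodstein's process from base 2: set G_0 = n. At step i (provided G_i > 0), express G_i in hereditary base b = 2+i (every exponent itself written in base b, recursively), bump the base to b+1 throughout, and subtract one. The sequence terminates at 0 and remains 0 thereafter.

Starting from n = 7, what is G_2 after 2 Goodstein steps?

7 —HB2→ 2^2 + 2 + 1 —bump→ 3^3 + 3 + 1 = 31 —(−1)→ 30
30 —HB3→ 3^3 + 3 —bump→ 4^4 + 4 = 260 —(−1)→ 259
259 —HB4→ 4^4 + 3 —bump→ 5^5 + 3 = 3128 —(−1)→ 3127

259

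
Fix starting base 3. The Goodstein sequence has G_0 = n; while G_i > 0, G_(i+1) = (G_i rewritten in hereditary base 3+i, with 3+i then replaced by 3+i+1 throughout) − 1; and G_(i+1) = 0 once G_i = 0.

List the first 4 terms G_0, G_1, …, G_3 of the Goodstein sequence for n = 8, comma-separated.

8, 9, 10, 11

G_0 = 8. HB_3(8) = 2·3 + 2. Bump = 10. G_1 = 9.
G_1 = 9. HB_4(9) = 2·4 + 1. Bump = 11. G_2 = 10.
G_2 = 10. HB_5(10) = 2·5. Bump = 12. G_3 = 11.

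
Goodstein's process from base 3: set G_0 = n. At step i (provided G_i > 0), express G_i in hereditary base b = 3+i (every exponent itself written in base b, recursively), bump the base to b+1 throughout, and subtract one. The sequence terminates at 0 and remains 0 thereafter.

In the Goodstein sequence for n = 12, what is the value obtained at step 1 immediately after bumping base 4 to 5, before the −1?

28

base 3: 12 = 3^2 + 3; at 4: 4^2 + 4 = 20; next = 19
base 4: 19 = 4^2 + 3; at 5: 5^2 + 3 = 28; next = 27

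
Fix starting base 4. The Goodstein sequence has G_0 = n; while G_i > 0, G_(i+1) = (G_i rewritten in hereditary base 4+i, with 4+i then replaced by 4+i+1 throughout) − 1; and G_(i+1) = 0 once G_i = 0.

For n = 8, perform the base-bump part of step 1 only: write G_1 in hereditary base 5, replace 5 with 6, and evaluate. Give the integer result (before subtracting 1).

10

G_0=8  [base 4] 2·4  →[4↦5]→  2·5 = 10  −1 ⇒ G_1=9
G_1=9  [base 5] 5 + 4  →[5↦6]→  6 + 4 = 10  −1 ⇒ G_2=9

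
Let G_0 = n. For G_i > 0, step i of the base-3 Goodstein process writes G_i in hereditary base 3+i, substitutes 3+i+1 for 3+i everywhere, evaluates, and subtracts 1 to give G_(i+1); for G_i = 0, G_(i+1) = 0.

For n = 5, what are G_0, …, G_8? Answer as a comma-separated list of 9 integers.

step 0: 5 = 3 + 2; sub 4 for 3: 4 + 2; = 6; G_1 = 6−1 = 5
step 1: 5 = 4 + 1; sub 5 for 4: 5 + 1; = 6; G_2 = 6−1 = 5
step 2: 5 = 5; sub 6 for 5: 6; = 6; G_3 = 6−1 = 5
step 3: 5 = 5; sub 7 for 6: 5; = 5; G_4 = 5−1 = 4
step 4: 4 = 4; sub 8 for 7: 4; = 4; G_5 = 4−1 = 3
step 5: 3 = 3; sub 9 for 8: 3; = 3; G_6 = 3−1 = 2
step 6: 2 = 2; sub 10 for 9: 2; = 2; G_7 = 2−1 = 1
step 7: 1 = 1; sub 11 for 10: 1; = 1; G_8 = 1−1 = 0

5, 5, 5, 5, 4, 3, 2, 1, 0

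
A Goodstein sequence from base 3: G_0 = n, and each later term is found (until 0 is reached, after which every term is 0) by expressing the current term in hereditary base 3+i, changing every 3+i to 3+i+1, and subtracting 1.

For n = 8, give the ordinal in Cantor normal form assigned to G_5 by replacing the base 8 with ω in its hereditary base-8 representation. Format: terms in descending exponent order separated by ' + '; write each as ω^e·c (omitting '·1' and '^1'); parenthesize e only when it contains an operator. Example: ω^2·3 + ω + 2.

8 —HB3→ 2·3 + 2 —bump→ 2·4 + 2 = 10 —(−1)→ 9
9 —HB4→ 2·4 + 1 —bump→ 2·5 + 1 = 11 —(−1)→ 10
10 —HB5→ 2·5 —bump→ 2·6 = 12 —(−1)→ 11
11 —HB6→ 6 + 5 —bump→ 7 + 5 = 12 —(−1)→ 11
11 —HB7→ 7 + 4 —bump→ 8 + 4 = 12 —(−1)→ 11
11 —HB8→ 8 + 3 —bump→ 9 + 3 = 12 —(−1)→ 11

ω + 3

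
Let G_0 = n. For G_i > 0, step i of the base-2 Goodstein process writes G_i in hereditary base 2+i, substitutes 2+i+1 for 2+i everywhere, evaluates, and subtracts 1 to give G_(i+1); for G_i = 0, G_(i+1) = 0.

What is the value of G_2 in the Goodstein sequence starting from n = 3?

3

G_0 = 3. HB_2(3) = 2 + 1. Bump = 4. G_1 = 3.
G_1 = 3. HB_3(3) = 3. Bump = 4. G_2 = 3.
G_2 = 3. HB_4(3) = 3. Bump = 3. G_3 = 2.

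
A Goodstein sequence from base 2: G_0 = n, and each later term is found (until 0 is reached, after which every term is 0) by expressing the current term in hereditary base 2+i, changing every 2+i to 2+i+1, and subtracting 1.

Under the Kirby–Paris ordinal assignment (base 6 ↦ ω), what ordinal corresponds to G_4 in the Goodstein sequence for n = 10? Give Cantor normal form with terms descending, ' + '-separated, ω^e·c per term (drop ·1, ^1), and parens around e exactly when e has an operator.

ω^ω·5 + ω^5·5 + ω^4·5 + ω^3·5 + ω^2·5 + ω·5 + 5

i=0: 10 = 2^(2 + 1) + 2 (b=2); 2→3: 3^(3 + 1) + 3 = 84; 84−1 = 83
i=1: 83 = 3^(3 + 1) + 2 (b=3); 3→4: 4^(4 + 1) + 2 = 1026; 1026−1 = 1025
i=2: 1025 = 4^(4 + 1) + 1 (b=4); 4→5: 5^(5 + 1) + 1 = 15626; 15626−1 = 15625
i=3: 15625 = 5^(5 + 1) (b=5); 5→6: 6^(6 + 1) = 279936; 279936−1 = 279935
i=4: 279935 = 5·6^6 + 5·6^5 + 5·6^4 + 5·6^3 + 5·6^2 + 5·6 + 5 (b=6); 6→7: 5·7^7 + 5·7^5 + 5·7^4 + 5·7^3 + 5·7^2 + 5·7 + 5 = 4215755; 4215755−1 = 4215754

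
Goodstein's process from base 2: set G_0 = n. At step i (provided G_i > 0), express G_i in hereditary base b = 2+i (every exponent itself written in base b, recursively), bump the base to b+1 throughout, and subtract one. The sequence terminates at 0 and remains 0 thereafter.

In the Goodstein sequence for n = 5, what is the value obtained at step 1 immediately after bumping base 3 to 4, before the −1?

256

i=0: 5 = 2^2 + 1 (b=2); 2→3: 3^3 + 1 = 28; 28−1 = 27
i=1: 27 = 3^3 (b=3); 3→4: 4^4 = 256; 256−1 = 255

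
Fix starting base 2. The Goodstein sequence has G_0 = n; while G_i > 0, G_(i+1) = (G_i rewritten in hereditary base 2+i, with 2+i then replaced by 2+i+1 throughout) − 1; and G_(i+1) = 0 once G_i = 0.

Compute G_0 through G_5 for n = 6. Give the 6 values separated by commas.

6, 29, 257, 3125, 46655, 98039

step 0: 6 = 2^2 + 2; sub 3 for 2: 3^3 + 3; = 30; G_1 = 30−1 = 29
step 1: 29 = 3^3 + 2; sub 4 for 3: 4^4 + 2; = 258; G_2 = 258−1 = 257
step 2: 257 = 4^4 + 1; sub 5 for 4: 5^5 + 1; = 3126; G_3 = 3126−1 = 3125
step 3: 3125 = 5^5; sub 6 for 5: 6^6; = 46656; G_4 = 46656−1 = 46655
step 4: 46655 = 5·6^5 + 5·6^4 + 5·6^3 + 5·6^2 + 5·6 + 5; sub 7 for 6: 5·7^5 + 5·7^4 + 5·7^3 + 5·7^2 + 5·7 + 5; = 98040; G_5 = 98040−1 = 98039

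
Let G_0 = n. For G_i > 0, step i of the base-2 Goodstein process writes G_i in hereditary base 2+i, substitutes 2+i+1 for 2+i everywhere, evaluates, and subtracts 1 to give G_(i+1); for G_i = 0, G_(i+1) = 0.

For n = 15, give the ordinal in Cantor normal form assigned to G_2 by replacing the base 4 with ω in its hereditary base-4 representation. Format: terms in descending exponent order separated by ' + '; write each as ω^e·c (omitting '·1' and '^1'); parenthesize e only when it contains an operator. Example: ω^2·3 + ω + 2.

G_0=15  [base 2] 2^(2 + 1) + 2^2 + 2 + 1  →[2↦3]→  3^(3 + 1) + 3^3 + 3 + 1 = 112  −1 ⇒ G_1=111
G_1=111  [base 3] 3^(3 + 1) + 3^3 + 3  →[3↦4]→  4^(4 + 1) + 4^4 + 4 = 1284  −1 ⇒ G_2=1283
G_2=1283  [base 4] 4^(4 + 1) + 4^4 + 3  →[4↦5]→  5^(5 + 1) + 5^5 + 3 = 18753  −1 ⇒ G_3=18752

ω^(ω + 1) + ω^ω + 3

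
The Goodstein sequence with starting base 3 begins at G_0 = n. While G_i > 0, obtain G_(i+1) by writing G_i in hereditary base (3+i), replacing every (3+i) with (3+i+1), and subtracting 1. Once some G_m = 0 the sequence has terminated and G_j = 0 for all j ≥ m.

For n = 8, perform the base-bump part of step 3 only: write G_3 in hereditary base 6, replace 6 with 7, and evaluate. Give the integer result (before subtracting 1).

12

i=0: 8 = 2·3 + 2 (b=3); 3→4: 2·4 + 2 = 10; 10−1 = 9
i=1: 9 = 2·4 + 1 (b=4); 4→5: 2·5 + 1 = 11; 11−1 = 10
i=2: 10 = 2·5 (b=5); 5→6: 2·6 = 12; 12−1 = 11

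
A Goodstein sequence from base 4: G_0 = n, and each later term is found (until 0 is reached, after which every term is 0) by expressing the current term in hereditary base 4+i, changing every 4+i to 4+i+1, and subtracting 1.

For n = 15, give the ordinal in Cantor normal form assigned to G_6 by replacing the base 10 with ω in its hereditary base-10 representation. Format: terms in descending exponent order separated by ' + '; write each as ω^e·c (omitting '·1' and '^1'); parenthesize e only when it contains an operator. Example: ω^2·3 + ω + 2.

ω·2 + 5

step 0: 15 = 3·4 + 3; sub 5 for 4: 3·5 + 3; = 18; G_1 = 18−1 = 17
step 1: 17 = 3·5 + 2; sub 6 for 5: 3·6 + 2; = 20; G_2 = 20−1 = 19
step 2: 19 = 3·6 + 1; sub 7 for 6: 3·7 + 1; = 22; G_3 = 22−1 = 21
step 3: 21 = 3·7; sub 8 for 7: 3·8; = 24; G_4 = 24−1 = 23
step 4: 23 = 2·8 + 7; sub 9 for 8: 2·9 + 7; = 25; G_5 = 25−1 = 24
step 5: 24 = 2·9 + 6; sub 10 for 9: 2·10 + 6; = 26; G_6 = 26−1 = 25
step 6: 25 = 2·10 + 5; sub 11 for 10: 2·11 + 5; = 27; G_7 = 27−1 = 26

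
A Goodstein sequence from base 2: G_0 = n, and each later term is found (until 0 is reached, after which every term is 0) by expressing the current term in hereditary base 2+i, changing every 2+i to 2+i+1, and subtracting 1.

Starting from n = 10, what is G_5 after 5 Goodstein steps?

step 0: 10 = 2^(2 + 1) + 2; sub 3 for 2: 3^(3 + 1) + 3; = 84; G_1 = 84−1 = 83
step 1: 83 = 3^(3 + 1) + 2; sub 4 for 3: 4^(4 + 1) + 2; = 1026; G_2 = 1026−1 = 1025
step 2: 1025 = 4^(4 + 1) + 1; sub 5 for 4: 5^(5 + 1) + 1; = 15626; G_3 = 15626−1 = 15625
step 3: 15625 = 5^(5 + 1); sub 6 for 5: 6^(6 + 1); = 279936; G_4 = 279936−1 = 279935
step 4: 279935 = 5·6^6 + 5·6^5 + 5·6^4 + 5·6^3 + 5·6^2 + 5·6 + 5; sub 7 for 6: 5·7^7 + 5·7^5 + 5·7^4 + 5·7^3 + 5·7^2 + 5·7 + 5; = 4215755; G_5 = 4215755−1 = 4215754
step 5: 4215754 = 5·7^7 + 5·7^5 + 5·7^4 + 5·7^3 + 5·7^2 + 5·7 + 4; sub 8 for 7: 5·8^8 + 5·8^5 + 5·8^4 + 5·8^3 + 5·8^2 + 5·8 + 4; = 84073324; G_6 = 84073324−1 = 84073323

4215754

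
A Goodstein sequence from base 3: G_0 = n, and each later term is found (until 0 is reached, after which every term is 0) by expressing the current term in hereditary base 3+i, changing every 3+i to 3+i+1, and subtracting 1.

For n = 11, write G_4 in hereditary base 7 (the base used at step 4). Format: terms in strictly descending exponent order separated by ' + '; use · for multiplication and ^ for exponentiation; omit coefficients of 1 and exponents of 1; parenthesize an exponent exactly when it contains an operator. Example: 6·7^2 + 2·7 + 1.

G_0 = 11. HB_3(11) = 3^2 + 2. Bump = 18. G_1 = 17.
G_1 = 17. HB_4(17) = 4^2 + 1. Bump = 26. G_2 = 25.
G_2 = 25. HB_5(25) = 5^2. Bump = 36. G_3 = 35.
G_3 = 35. HB_6(35) = 5·6 + 5. Bump = 40. G_4 = 39.

5·7 + 4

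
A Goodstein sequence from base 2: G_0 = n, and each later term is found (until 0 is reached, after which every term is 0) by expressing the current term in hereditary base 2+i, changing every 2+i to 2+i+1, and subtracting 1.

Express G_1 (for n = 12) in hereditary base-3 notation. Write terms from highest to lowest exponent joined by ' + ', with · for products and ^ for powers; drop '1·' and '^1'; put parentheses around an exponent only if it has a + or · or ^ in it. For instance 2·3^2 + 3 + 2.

3^(3 + 1) + 2·3^2 + 2·3 + 2

step 0: 12 = 2^(2 + 1) + 2^2; sub 3 for 2: 3^(3 + 1) + 3^3; = 108; G_1 = 108−1 = 107
step 1: 107 = 3^(3 + 1) + 2·3^2 + 2·3 + 2; sub 4 for 3: 4^(4 + 1) + 2·4^2 + 2·4 + 2; = 1066; G_2 = 1066−1 = 1065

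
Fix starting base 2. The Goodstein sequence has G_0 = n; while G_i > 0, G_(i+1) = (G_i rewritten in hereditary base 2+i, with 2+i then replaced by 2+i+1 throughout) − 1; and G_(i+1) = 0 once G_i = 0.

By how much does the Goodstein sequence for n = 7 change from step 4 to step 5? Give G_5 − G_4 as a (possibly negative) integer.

776886

G_0=7  [base 2] 2^2 + 2 + 1  →[2↦3]→  3^3 + 3 + 1 = 31  −1 ⇒ G_1=30
G_1=30  [base 3] 3^3 + 3  →[3↦4]→  4^4 + 4 = 260  −1 ⇒ G_2=259
G_2=259  [base 4] 4^4 + 3  →[4↦5]→  5^5 + 3 = 3128  −1 ⇒ G_3=3127
G_3=3127  [base 5] 5^5 + 2  →[5↦6]→  6^6 + 2 = 46658  −1 ⇒ G_4=46657
G_4=46657  [base 6] 6^6 + 1  →[6↦7]→  7^7 + 1 = 823544  −1 ⇒ G_5=823543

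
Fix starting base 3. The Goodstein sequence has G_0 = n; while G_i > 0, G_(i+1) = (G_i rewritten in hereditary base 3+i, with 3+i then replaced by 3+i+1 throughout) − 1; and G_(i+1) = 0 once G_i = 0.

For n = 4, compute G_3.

3

base 3: 4 = 3 + 1; at 4: 4 + 1 = 5; next = 4
base 4: 4 = 4; at 5: 5 = 5; next = 4
base 5: 4 = 4; at 6: 4 = 4; next = 3
base 6: 3 = 3; at 7: 3 = 3; next = 2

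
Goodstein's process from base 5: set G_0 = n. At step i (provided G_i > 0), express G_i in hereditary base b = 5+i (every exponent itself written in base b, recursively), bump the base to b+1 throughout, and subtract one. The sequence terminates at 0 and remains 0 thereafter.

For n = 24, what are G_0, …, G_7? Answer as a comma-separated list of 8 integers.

i=0: 24 = 4·5 + 4 (b=5); 5→6: 4·6 + 4 = 28; 28−1 = 27
i=1: 27 = 4·6 + 3 (b=6); 6→7: 4·7 + 3 = 31; 31−1 = 30
i=2: 30 = 4·7 + 2 (b=7); 7→8: 4·8 + 2 = 34; 34−1 = 33
i=3: 33 = 4·8 + 1 (b=8); 8→9: 4·9 + 1 = 37; 37−1 = 36
i=4: 36 = 4·9 (b=9); 9→10: 4·10 = 40; 40−1 = 39
i=5: 39 = 3·10 + 9 (b=10); 10→11: 3·11 + 9 = 42; 42−1 = 41
i=6: 41 = 3·11 + 8 (b=11); 11→12: 3·12 + 8 = 44; 44−1 = 43

24, 27, 30, 33, 36, 39, 41, 43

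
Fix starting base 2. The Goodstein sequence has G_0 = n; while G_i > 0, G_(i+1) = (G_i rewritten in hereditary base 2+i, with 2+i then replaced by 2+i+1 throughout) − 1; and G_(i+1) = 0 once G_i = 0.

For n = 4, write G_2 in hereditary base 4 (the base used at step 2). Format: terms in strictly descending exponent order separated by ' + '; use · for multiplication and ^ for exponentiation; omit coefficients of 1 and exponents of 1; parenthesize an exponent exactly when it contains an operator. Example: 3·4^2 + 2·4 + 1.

2·4^2 + 2·4 + 1

step 0: 4 = 2^2; sub 3 for 2: 3^3; = 27; G_1 = 27−1 = 26
step 1: 26 = 2·3^2 + 2·3 + 2; sub 4 for 3: 2·4^2 + 2·4 + 2; = 42; G_2 = 42−1 = 41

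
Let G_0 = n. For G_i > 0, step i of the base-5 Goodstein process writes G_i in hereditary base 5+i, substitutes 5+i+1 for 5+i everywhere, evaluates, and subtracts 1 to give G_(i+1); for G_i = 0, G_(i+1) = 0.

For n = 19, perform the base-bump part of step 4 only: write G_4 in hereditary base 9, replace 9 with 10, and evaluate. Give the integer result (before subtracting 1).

30

base 5: 19 = 3·5 + 4; at 6: 3·6 + 4 = 22; next = 21
base 6: 21 = 3·6 + 3; at 7: 3·7 + 3 = 24; next = 23
base 7: 23 = 3·7 + 2; at 8: 3·8 + 2 = 26; next = 25
base 8: 25 = 3·8 + 1; at 9: 3·9 + 1 = 28; next = 27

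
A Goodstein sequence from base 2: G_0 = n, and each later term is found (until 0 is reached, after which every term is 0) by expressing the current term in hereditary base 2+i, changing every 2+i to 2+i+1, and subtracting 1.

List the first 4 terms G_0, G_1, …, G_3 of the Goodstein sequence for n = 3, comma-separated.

3, 3, 3, 2

3 —HB2→ 2 + 1 —bump→ 3 + 1 = 4 —(−1)→ 3
3 —HB3→ 3 —bump→ 4 = 4 —(−1)→ 3
3 —HB4→ 3 —bump→ 3 = 3 —(−1)→ 2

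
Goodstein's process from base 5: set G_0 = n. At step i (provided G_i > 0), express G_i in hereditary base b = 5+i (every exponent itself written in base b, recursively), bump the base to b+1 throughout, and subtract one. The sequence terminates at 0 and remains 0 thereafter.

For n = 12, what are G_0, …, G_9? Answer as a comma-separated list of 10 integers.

12, 13, 14, 15, 15, 15, 15, 15, 15, 15

12 —HB5→ 2·5 + 2 —bump→ 2·6 + 2 = 14 —(−1)→ 13
13 —HB6→ 2·6 + 1 —bump→ 2·7 + 1 = 15 —(−1)→ 14
14 —HB7→ 2·7 —bump→ 2·8 = 16 —(−1)→ 15
15 —HB8→ 8 + 7 —bump→ 9 + 7 = 16 —(−1)→ 15
15 —HB9→ 9 + 6 —bump→ 10 + 6 = 16 —(−1)→ 15
15 —HB10→ 10 + 5 —bump→ 11 + 5 = 16 —(−1)→ 15
15 —HB11→ 11 + 4 —bump→ 12 + 4 = 16 —(−1)→ 15
15 —HB12→ 12 + 3 —bump→ 13 + 3 = 16 —(−1)→ 15
15 —HB13→ 13 + 2 —bump→ 14 + 2 = 16 —(−1)→ 15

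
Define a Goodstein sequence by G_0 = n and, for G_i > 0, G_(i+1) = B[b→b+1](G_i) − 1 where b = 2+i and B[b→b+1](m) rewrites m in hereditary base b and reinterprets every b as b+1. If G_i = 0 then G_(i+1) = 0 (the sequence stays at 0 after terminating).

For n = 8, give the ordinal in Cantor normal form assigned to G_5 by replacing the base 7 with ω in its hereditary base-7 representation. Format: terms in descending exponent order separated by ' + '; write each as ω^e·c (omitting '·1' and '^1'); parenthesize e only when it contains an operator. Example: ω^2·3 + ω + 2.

ω^ω·2 + ω^2·2 + ω + 4

G_0 = 8. HB_2(8) = 2^(2 + 1). Bump = 81. G_1 = 80.
G_1 = 80. HB_3(80) = 2·3^3 + 2·3^2 + 2·3 + 2. Bump = 554. G_2 = 553.
G_2 = 553. HB_4(553) = 2·4^4 + 2·4^2 + 2·4 + 1. Bump = 6311. G_3 = 6310.
G_3 = 6310. HB_5(6310) = 2·5^5 + 2·5^2 + 2·5. Bump = 93396. G_4 = 93395.
G_4 = 93395. HB_6(93395) = 2·6^6 + 2·6^2 + 6 + 5. Bump = 1647196. G_5 = 1647195.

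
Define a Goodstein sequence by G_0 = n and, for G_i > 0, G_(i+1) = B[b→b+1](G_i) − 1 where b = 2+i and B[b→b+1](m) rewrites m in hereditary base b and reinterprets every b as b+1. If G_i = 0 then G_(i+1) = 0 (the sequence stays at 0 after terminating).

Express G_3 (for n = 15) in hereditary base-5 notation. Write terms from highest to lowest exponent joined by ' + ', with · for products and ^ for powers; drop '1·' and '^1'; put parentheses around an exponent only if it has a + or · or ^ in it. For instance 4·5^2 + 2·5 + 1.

step 0: 15 = 2^(2 + 1) + 2^2 + 2 + 1; sub 3 for 2: 3^(3 + 1) + 3^3 + 3 + 1; = 112; G_1 = 112−1 = 111
step 1: 111 = 3^(3 + 1) + 3^3 + 3; sub 4 for 3: 4^(4 + 1) + 4^4 + 4; = 1284; G_2 = 1284−1 = 1283
step 2: 1283 = 4^(4 + 1) + 4^4 + 3; sub 5 for 4: 5^(5 + 1) + 5^5 + 3; = 18753; G_3 = 18753−1 = 18752

5^(5 + 1) + 5^5 + 2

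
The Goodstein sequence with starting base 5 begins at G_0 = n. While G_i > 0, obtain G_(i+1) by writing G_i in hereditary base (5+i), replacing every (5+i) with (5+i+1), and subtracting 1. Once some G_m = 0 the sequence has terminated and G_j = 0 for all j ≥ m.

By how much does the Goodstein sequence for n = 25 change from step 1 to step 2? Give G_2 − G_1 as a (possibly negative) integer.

4

G_0=25  [base 5] 5^2  →[5↦6]→  6^2 = 36  −1 ⇒ G_1=35
G_1=35  [base 6] 5·6 + 5  →[6↦7]→  5·7 + 5 = 40  −1 ⇒ G_2=39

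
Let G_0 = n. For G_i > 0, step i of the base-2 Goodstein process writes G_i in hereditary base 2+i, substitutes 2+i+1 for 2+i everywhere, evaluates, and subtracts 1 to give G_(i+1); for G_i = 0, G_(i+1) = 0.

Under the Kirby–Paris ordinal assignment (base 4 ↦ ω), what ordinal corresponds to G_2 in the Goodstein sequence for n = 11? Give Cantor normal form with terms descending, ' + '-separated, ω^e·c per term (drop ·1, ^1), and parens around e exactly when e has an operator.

base 2: 11 = 2^(2 + 1) + 2 + 1; at 3: 3^(3 + 1) + 3 + 1 = 85; next = 84
base 3: 84 = 3^(3 + 1) + 3; at 4: 4^(4 + 1) + 4 = 1028; next = 1027
base 4: 1027 = 4^(4 + 1) + 3; at 5: 5^(5 + 1) + 3 = 15628; next = 15627

ω^(ω + 1) + 3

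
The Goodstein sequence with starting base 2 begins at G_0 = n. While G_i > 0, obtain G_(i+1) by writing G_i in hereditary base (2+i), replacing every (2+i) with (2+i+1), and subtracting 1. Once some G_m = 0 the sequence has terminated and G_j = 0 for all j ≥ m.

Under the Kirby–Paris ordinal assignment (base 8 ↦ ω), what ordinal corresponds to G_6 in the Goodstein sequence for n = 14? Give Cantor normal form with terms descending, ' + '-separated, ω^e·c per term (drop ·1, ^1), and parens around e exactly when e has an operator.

ω^(ω + 1) + ω^5·5 + ω^4·5 + ω^3·5 + ω^2·5 + ω·5 + 3

14 —HB2→ 2^(2 + 1) + 2^2 + 2 —bump→ 3^(3 + 1) + 3^3 + 3 = 111 —(−1)→ 110
110 —HB3→ 3^(3 + 1) + 3^3 + 2 —bump→ 4^(4 + 1) + 4^4 + 2 = 1282 —(−1)→ 1281
1281 —HB4→ 4^(4 + 1) + 4^4 + 1 —bump→ 5^(5 + 1) + 5^5 + 1 = 18751 —(−1)→ 18750
18750 —HB5→ 5^(5 + 1) + 5^5 —bump→ 6^(6 + 1) + 6^6 = 326592 —(−1)→ 326591
326591 —HB6→ 6^(6 + 1) + 5·6^5 + 5·6^4 + 5·6^3 + 5·6^2 + 5·6 + 5 —bump→ 7^(7 + 1) + 5·7^5 + 5·7^4 + 5·7^3 + 5·7^2 + 5·7 + 5 = 5862841 —(−1)→ 5862840
5862840 —HB7→ 7^(7 + 1) + 5·7^5 + 5·7^4 + 5·7^3 + 5·7^2 + 5·7 + 4 —bump→ 8^(8 + 1) + 5·8^5 + 5·8^4 + 5·8^3 + 5·8^2 + 5·8 + 4 = 134404972 —(−1)→ 134404971
134404971 —HB8→ 8^(8 + 1) + 5·8^5 + 5·8^4 + 5·8^3 + 5·8^2 + 5·8 + 3 —bump→ 9^(9 + 1) + 5·9^5 + 5·9^4 + 5·9^3 + 5·9^2 + 5·9 + 3 = 3487116549 —(−1)→ 3487116548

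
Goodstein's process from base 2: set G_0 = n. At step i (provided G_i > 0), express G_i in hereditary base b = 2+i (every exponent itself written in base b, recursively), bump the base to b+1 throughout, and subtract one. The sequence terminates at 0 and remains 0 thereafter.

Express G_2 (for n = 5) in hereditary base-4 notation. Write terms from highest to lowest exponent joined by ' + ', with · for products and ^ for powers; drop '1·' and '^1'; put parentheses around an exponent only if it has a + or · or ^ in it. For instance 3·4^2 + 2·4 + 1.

3·4^3 + 3·4^2 + 3·4 + 3

step 0: 5 = 2^2 + 1; sub 3 for 2: 3^3 + 1; = 28; G_1 = 28−1 = 27
step 1: 27 = 3^3; sub 4 for 3: 4^4; = 256; G_2 = 256−1 = 255
step 2: 255 = 3·4^3 + 3·4^2 + 3·4 + 3; sub 5 for 4: 3·5^3 + 3·5^2 + 3·5 + 3; = 468; G_3 = 468−1 = 467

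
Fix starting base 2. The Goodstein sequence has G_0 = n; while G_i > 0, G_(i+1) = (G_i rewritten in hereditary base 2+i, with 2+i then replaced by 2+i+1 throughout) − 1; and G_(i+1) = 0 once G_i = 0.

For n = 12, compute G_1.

G_0=12  [base 2] 2^(2 + 1) + 2^2  →[2↦3]→  3^(3 + 1) + 3^3 = 108  −1 ⇒ G_1=107
G_1=107  [base 3] 3^(3 + 1) + 2·3^2 + 2·3 + 2  →[3↦4]→  4^(4 + 1) + 2·4^2 + 2·4 + 2 = 1066  −1 ⇒ G_2=1065

107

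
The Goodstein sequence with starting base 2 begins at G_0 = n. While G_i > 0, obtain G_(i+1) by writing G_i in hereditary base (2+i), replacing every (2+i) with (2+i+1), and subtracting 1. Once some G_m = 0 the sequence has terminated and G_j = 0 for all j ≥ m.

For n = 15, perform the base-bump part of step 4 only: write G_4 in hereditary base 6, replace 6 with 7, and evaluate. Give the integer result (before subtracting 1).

G_0=15  [base 2] 2^(2 + 1) + 2^2 + 2 + 1  →[2↦3]→  3^(3 + 1) + 3^3 + 3 + 1 = 112  −1 ⇒ G_1=111
G_1=111  [base 3] 3^(3 + 1) + 3^3 + 3  →[3↦4]→  4^(4 + 1) + 4^4 + 4 = 1284  −1 ⇒ G_2=1283
G_2=1283  [base 4] 4^(4 + 1) + 4^4 + 3  →[4↦5]→  5^(5 + 1) + 5^5 + 3 = 18753  −1 ⇒ G_3=18752
G_3=18752  [base 5] 5^(5 + 1) + 5^5 + 2  →[5↦6]→  6^(6 + 1) + 6^6 + 2 = 326594  −1 ⇒ G_4=326593
G_4=326593  [base 6] 6^(6 + 1) + 6^6 + 1  →[6↦7]→  7^(7 + 1) + 7^7 + 1 = 6588345  −1 ⇒ G_5=6588344

6588345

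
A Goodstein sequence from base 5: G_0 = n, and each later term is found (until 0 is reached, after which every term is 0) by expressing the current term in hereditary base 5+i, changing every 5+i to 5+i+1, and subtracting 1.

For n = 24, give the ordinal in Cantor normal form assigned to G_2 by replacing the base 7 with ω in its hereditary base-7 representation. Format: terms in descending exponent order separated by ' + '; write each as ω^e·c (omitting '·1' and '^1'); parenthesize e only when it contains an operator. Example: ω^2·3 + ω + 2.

24 —HB5→ 4·5 + 4 —bump→ 4·6 + 4 = 28 —(−1)→ 27
27 —HB6→ 4·6 + 3 —bump→ 4·7 + 3 = 31 —(−1)→ 30
30 —HB7→ 4·7 + 2 —bump→ 4·8 + 2 = 34 —(−1)→ 33

ω·4 + 2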